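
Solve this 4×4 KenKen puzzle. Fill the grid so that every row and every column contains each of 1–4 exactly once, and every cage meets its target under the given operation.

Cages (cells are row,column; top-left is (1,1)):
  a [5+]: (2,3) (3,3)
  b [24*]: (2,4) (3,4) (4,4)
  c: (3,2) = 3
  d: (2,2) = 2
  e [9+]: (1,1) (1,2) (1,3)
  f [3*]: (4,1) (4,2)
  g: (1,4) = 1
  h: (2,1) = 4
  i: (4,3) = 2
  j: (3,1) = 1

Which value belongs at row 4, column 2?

Cage g is given; hence (1,4) = 1.
Cage h is given; hence (2,1) = 4.
Cage d is a single given cell, so (2,2) = 2.
2 is placed in row 2, leaving (2,4) = 3.
Cage j is given, leaving (3,1) = 1.
Cage c is given, so (3,2) = 3.
1 is placed in column 1, leaving (4,1) = 3.
Column 2 already has 3, which forces (4,2) = 1.
Cage i is given, leaving (4,3) = 2.
2 is placed in row 4, so (4,4) = 4.
3 is placed in column 1, leaving (1,1) = 2.
Column 2 already has 3, so (1,2) = 4.
The 3 cells of cage e must have sum 9, leaving (1,3) = 3.
Row 2 now contains 3, so (2,3) = 1.
2 is placed in column 3, which forces (3,3) = 4.
Column 4 now contains 4; hence (3,4) = 2.
Filled in: 2 4 3 1 / 4 2 1 3 / 1 3 4 2 / 3 1 2 4.

1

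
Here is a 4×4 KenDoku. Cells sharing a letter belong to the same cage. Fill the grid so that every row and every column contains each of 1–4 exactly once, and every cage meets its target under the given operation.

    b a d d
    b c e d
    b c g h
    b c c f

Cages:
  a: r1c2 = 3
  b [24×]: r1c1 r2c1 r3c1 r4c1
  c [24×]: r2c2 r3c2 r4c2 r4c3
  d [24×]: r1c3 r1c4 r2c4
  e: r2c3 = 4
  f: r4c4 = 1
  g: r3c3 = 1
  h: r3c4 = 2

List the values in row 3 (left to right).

3 4 1 2

A is a freebie, leaving r1c2 = 3.
Cage e is a single given cell, leaving r2c3 = 4.
Cage g is a single given cell, so r3c3 = 1.
Cage h is given, leaving r3c4 = 2.
Cage f is given, which forces r4c4 = 1.
4 is placed in column 3, which forces r1c3 = 2.
2 is placed in column 4, so r1c4 = 4.
The 4 cells of cage c must have product 24, leaving r2c2 = 1.
2 is placed in column 4, which forces r2c4 = 3.
2 is placed in row 3, which forces r3c2 = 4.
The 4 cells of cage c must have product 24; hence r4c2 = 2.
Cage c needs product 24, leaving r4c3 = 3.
4 is placed in row 1; hence r1c1 = 1.
Row 2 already has 3, leaving r2c1 = 2.
4 is placed in row 3; hence r3c1 = 3.
Row 4 already has 3, which forces r4c1 = 4.
Completed grid: 1 3 2 4 / 2 1 4 3 / 3 4 1 2 / 4 2 3 1.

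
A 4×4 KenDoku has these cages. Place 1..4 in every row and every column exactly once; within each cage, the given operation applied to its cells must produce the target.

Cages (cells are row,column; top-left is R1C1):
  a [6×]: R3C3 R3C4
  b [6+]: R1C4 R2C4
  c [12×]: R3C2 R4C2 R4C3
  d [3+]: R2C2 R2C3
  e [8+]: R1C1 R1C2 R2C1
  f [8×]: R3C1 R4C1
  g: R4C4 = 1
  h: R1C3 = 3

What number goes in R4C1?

H is a freebie, leaving R1C3 = 3.
Column 3 now contains 3; hence R3C3 = 2.
Row 3 now contains 2, which forces R3C4 = 3.
G is a freebie, so R4C4 = 1.
Cage d's pair has sum 3, leaving R2C2 = 2.
2 is placed in column 3; hence R2C3 = 1.
2 is placed in row 2, leaving R2C4 = 4.
Row 3 now contains 2, which forces R3C1 = 4.
Cage c needs product 12, which forces R3C2 = 1.
Cage f's pair has product 8, which forces R4C1 = 2.
Cage c has product 12, leaving R4C2 = 3.
Row 4 now contains 1; hence R4C3 = 4.
Column 1 now contains 4, so R1C1 = 1.
Column 2 now contains 1; hence R1C2 = 4.
Column 4 already has 4, leaving R1C4 = 2.
2 is placed in row 2; hence R2C1 = 3.
Filled in: 1 4 3 2 / 3 2 1 4 / 4 1 2 3 / 2 3 4 1.

2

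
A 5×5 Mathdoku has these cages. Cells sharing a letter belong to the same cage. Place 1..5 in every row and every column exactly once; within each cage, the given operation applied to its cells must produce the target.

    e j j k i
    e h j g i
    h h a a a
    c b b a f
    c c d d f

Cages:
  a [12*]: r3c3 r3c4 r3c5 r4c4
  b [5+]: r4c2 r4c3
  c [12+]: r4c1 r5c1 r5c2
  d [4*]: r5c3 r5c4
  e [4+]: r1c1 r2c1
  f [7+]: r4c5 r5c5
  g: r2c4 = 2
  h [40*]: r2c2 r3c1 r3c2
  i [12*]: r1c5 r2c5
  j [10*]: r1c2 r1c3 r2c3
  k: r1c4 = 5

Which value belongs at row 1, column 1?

3

Cage k is a single given cell, which forces r1c4 = 5.
Cage g is a single given cell, leaving r2c4 = 2.
Column 4 already has 2, which forces r4c4 = 1.
Column 4 now contains 1, leaving r5c4 = 4.
Cage j has product 10, so r2c3 = 5.
Column 4 now contains 4, which forces r3c4 = 3.
Row 5 now contains 4, which forces r5c3 = 1.
Cage j has product 10, leaving r1c2 = 1.
Column 3 now contains 1, which forces r1c3 = 2.
Row 2 now contains 5, leaving r2c2 = 4.
Row 2 now contains 4; hence r2c5 = 3.
Column 3 now contains 1, which forces r3c3 = 4.
Cage a needs product 12, so r3c5 = 1.
Column 3 already has 2, so r4c3 = 3.
1 is placed in row 1, so r1c1 = 3.
Column 5 now contains 3; hence r1c5 = 4.
Row 2 already has 3, leaving r2c1 = 1.
Row 4 already has 3, so r4c2 = 2.
Row 4 already has 2, leaving r4c5 = 5.
Column 5 now contains 5; hence r5c5 = 2.
Cage h has product 40; hence r3c1 = 2.
Column 2 already has 2, so r3c2 = 5.
Row 4 now contains 5; hence r4c1 = 4.
Row 5 already has 2, leaving r5c1 = 5.
Cage c needs sum 12, which forces r5c2 = 3.
Completed grid: 3 1 2 5 4 / 1 4 5 2 3 / 2 5 4 3 1 / 4 2 3 1 5 / 5 3 1 4 2.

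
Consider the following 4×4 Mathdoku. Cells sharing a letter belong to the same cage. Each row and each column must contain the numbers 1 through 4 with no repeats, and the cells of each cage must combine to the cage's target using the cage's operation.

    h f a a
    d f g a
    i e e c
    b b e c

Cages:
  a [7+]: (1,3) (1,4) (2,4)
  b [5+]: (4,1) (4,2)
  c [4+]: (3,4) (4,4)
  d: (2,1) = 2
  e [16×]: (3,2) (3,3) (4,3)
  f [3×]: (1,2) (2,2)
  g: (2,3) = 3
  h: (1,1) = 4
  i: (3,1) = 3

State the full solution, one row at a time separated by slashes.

Cage h is given; hence (1,1) = 4.
D is a freebie, so (2,1) = 2.
Cage g is a single given cell; hence (2,3) = 3.
Cage i is given, leaving (3,1) = 3.
Row 3 already has 3, so (3,4) = 1.
Column 1 already has 3, which forces (4,1) = 1.
Column 4 now contains 1, which forces (4,4) = 3.
Cage f needs two cells with product 3, which forces (1,2) = 3.
The 3 cells of cage a must have sum 7, so (1,3) = 1.
3 is placed in column 4; hence (1,4) = 2.
Row 2 now contains 3; hence (2,2) = 1.
Column 4 now contains 1; hence (2,4) = 4.
The 3 cells of cage e must have product 16; hence (3,2) = 2.
Row 3 now contains 1, so (3,3) = 4.
The two cells of cage b must have sum 5, so (4,2) = 4.
The 3 cells of cage e must have product 16, which forces (4,3) = 2.

4 3 1 2 / 2 1 3 4 / 3 2 4 1 / 1 4 2 3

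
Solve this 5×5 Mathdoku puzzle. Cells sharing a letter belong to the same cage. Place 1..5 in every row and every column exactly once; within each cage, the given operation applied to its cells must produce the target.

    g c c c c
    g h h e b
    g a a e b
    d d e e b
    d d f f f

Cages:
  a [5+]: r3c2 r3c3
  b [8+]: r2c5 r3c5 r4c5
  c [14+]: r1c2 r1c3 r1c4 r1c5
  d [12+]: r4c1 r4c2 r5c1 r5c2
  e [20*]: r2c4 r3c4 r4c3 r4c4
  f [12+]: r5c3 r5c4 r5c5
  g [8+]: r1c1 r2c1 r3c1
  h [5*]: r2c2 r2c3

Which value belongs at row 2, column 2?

The only place for 1 in row 1 is r1c1.
The only place for 1 in row 5 is r5c2.
Column 2 already has 1; hence r2c2 = 5.
Cage h's pair has product 5, leaving r2c3 = 1.
Column 3 already has 1, so r4c3 = 2.
Cage e needs product 20, leaving r2c4 = 2.
The two cells of cage a must have sum 5; hence r3c2 = 2.
2 is placed in column 3, so r3c3 = 3.
Cage c needs sum 14; hence r1c5 = 2.
The 3 cells of cage g must have sum 8, so r2c1 = 3.
Row 2 now contains 3, so r2c5 = 4.
Cage g has sum 8, leaving r3c1 = 4.
Column 5 already has 4; hence r3c5 = 1.
Column 1 already has 3, which forces r4c1 = 5.
Row 4 now contains 5; hence r4c4 = 1.
Column 5 now contains 1, leaving r4c5 = 3.
Column 1 already has 4, leaving r5c1 = 2.
Column 5 already has 3, leaving r5c5 = 5.
1 is placed in row 3, so r3c4 = 5.
Row 4 now contains 3, leaving r4c2 = 4.
Row 5 now contains 5, so r5c3 = 4.
Cage f needs sum 12; hence r5c4 = 3.
Column 2 now contains 4; hence r1c2 = 3.
4 is placed in column 3, so r1c3 = 5.
3 is placed in column 4; hence r1c4 = 4.
The full grid is 1 3 5 4 2 / 3 5 1 2 4 / 4 2 3 5 1 / 5 4 2 1 3 / 2 1 4 3 5.

5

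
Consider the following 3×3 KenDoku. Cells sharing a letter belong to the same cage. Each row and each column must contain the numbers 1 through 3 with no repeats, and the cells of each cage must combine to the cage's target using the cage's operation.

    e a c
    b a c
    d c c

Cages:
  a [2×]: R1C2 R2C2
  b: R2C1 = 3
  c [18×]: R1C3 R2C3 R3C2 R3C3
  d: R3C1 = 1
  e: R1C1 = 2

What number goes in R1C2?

E is a freebie, so R1C1 = 2.
2 is placed in row 1, so R1C2 = 1.
Row 1 already has 1, leaving R1C3 = 3.
Cage b is a single given cell, leaving R2C1 = 3.
1 is placed in column 2, so R2C2 = 2.
Row 2 now contains 2, so R2C3 = 1.
Cage d is a single given cell, leaving R3C1 = 1.
Cage c has product 18, leaving R3C2 = 3.
Column 3 now contains 1, which forces R3C3 = 2.
The full grid is 2 1 3 / 3 2 1 / 1 3 2.

1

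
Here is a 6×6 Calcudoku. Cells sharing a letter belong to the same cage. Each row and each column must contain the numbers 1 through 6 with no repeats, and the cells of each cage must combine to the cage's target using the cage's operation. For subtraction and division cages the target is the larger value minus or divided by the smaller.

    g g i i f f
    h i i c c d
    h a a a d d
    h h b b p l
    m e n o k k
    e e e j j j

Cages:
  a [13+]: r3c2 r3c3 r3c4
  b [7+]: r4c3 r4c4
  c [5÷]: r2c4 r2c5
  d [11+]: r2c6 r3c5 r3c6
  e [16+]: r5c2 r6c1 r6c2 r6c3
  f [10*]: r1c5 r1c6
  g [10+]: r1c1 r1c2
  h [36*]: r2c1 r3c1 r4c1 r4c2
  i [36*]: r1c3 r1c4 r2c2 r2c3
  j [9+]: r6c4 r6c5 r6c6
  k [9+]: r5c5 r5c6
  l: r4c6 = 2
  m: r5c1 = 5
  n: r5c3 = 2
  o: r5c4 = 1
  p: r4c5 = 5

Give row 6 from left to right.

Cage p is given, leaving r4c5 = 5.
Cage l is a single given cell, which forces r4c6 = 2.
Cage m is a single given cell; hence r5c1 = 5.
N is a freebie, leaving r5c3 = 2.
Cage o is given; hence r5c4 = 1.
Column 5 already has 5, which forces r1c5 = 2.
Column 6 already has 2, leaving r1c6 = 5.
1 is placed in column 4; hence r2c4 = 5.
Column 5 already has 5, which forces r2c5 = 1.
The 4 cells of cage i must have product 36, leaving r1c3 = 1.
Cage j needs sum 9, so r6c4 = 2.
In row 1, 3 can only go at r1c4, so r1c4 = 3.
Cage b needs two cells with sum 7, so r4c3 = 3.
3 is placed in column 4, leaving r4c4 = 4.
4 is placed in column 4, so r3c4 = 6.
Row 3 now contains 6, which forces r3c5 = 4.
Cage a needs sum 13, so r3c2 = 2.
Row 3 now contains 4, so r3c3 = 5.
The 4 cells of cage h must have product 36, which forces r2c1 = 2.
Column 2 already has 2, which forces r2c2 = 3.
Cage i needs product 36, which forces r2c3 = 4.
4 is placed in row 2; hence r2c6 = 6.
Row 3 already has 2, so r3c1 = 3.
Row 3 already has 3, leaving r3c6 = 1.
Column 6 now contains 6; hence r5c6 = 3.
Column 1 already has 3, so r6c1 = 1.
4 is placed in column 3, so r6c3 = 6.
6 is placed in row 6; hence r6c5 = 3.
Column 6 now contains 1, which forces r6c6 = 4.
1 is placed in column 1; hence r4c1 = 6.
The 4 cells of cage h must have product 36; hence r4c2 = 1.
Cage e needs sum 16; hence r5c2 = 4.
Row 5 already has 3; hence r5c5 = 6.
4 is placed in row 6, leaving r6c2 = 5.
6 is placed in column 1, which forces r1c1 = 4.
Column 2 already has 4, leaving r1c2 = 6.
The full grid is 4 6 1 3 2 5 / 2 3 4 5 1 6 / 3 2 5 6 4 1 / 6 1 3 4 5 2 / 5 4 2 1 6 3 / 1 5 6 2 3 4.

1 5 6 2 3 4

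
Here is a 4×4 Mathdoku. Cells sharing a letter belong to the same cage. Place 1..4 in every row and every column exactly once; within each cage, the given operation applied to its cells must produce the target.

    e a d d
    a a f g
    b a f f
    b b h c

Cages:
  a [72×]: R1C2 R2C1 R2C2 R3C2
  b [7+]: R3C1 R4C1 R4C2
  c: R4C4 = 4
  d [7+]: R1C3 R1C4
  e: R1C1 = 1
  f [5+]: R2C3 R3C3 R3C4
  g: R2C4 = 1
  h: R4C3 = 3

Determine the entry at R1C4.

E is a freebie, so R1C1 = 1.
Cage a needs product 72, which forces R2C1 = 3.
Cage g is a single given cell; hence R2C4 = 1.
1 is placed in column 4; hence R3C4 = 2.
Cage h is given, leaving R4C3 = 3.
Cage c is a single given cell; hence R4C4 = 4.
Column 3 now contains 3, leaving R1C3 = 4.
Column 4 already has 4, which forces R1C4 = 3.
Row 2 now contains 1, leaving R2C3 = 2.
2 is placed in row 3; hence R3C1 = 4.
Row 3 now contains 4, so R3C2 = 3.
Column 3 now contains 3, so R3C3 = 1.
Row 4 already has 4, which forces R4C1 = 2.
Cage b needs sum 7; hence R4C2 = 1.
3 is placed in row 1, which forces R1C2 = 2.
Row 2 already has 2, so R2C2 = 4.
Completed grid: 1 2 4 3 / 3 4 2 1 / 4 3 1 2 / 2 1 3 4.

3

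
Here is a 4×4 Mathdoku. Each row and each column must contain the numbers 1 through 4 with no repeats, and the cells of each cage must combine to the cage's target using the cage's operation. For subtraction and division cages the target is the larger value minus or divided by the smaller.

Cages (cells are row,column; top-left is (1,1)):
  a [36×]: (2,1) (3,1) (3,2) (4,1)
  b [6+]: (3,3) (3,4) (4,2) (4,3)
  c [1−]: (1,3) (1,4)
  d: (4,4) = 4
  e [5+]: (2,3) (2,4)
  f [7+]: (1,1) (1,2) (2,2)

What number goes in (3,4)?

The 4 cells of cage a must have product 36, leaving (3,2) = 3.
Cage d is a single given cell; hence (4,4) = 4.
In row 3, 4 can only go at (3,1), so (3,1) = 4.
In row 4, 3 can only go at (4,1), so (4,1) = 3.
Column 1 now contains 3, leaving (2,1) = 1.
Column 1 now contains 1, leaving (1,1) = 2.
The 3 cells of cage f must have sum 7, leaving (1,2) = 1.
Row 1 now contains 1, leaving (1,4) = 3.
The 3 cells of cage f must have sum 7, so (2,2) = 4.
Column 4 now contains 3, which forces (2,4) = 2.
2 is placed in column 4, so (3,4) = 1.
Column 2 already has 1; hence (4,2) = 2.
Row 4 now contains 2, which forces (4,3) = 1.
Row 1 already has 3, so (1,3) = 4.
Row 2 already has 2, leaving (2,3) = 3.
1 is placed in row 3; hence (3,3) = 2.
The full grid is 2 1 4 3 / 1 4 3 2 / 4 3 2 1 / 3 2 1 4.

1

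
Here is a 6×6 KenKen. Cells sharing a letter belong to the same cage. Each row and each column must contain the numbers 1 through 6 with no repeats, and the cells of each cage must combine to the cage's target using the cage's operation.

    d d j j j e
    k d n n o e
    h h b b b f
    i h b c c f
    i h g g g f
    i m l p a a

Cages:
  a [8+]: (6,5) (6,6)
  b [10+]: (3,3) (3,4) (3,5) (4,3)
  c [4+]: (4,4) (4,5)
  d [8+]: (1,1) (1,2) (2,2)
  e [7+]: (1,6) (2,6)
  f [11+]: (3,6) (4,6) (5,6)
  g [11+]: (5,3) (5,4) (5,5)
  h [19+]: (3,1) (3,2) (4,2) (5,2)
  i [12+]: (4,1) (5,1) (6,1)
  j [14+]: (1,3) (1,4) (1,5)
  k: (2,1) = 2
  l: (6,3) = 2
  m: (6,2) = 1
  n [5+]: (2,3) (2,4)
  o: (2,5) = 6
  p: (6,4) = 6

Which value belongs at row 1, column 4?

5

Cage k is given, which forces (2,1) = 2.
O is a freebie, so (2,5) = 6.
Cage m is a single given cell, so (6,2) = 1.
L is a freebie, leaving (6,3) = 2.
Cage p is a single given cell, so (6,4) = 6.
Cage j has sum 14, which forces (1,3) = 6.
In row 1, 1 can only go at (1,1), so (1,1) = 1.
The only place for 1 in row 5 is (5,6).
The only place for 2 in row 4 is (4,2).
Cage h has sum 19, leaving (3,1) = 6.
Cage h has sum 19, leaving (3,2) = 5.
Row 3 already has 6, leaving (3,6) = 4.
Column 6 now contains 4, which forces (4,6) = 6.
The 4 cells of cage h must have sum 19, leaving (5,2) = 6.
Cage e needs two cells with sum 7, so (1,6) = 2.
Cage e needs two cells with sum 7, so (2,6) = 5.
Cage b needs sum 10; hence (4,3) = 4.
4 is placed in column 3, which forces (5,3) = 5.
Column 6 already has 5, so (6,6) = 3.
4 is placed in column 3; hence (2,3) = 1.
Cage n needs two cells with sum 5, which forces (2,4) = 4.
Column 3 already has 1, leaving (3,3) = 3.
Column 4 already has 4, which forces (5,4) = 2.
2 is placed in row 5, which forces (5,5) = 4.
3 is placed in row 6, which forces (6,5) = 5.
Cage d needs sum 8, so (1,2) = 4.
Cage j has sum 14, which forces (1,4) = 5.
Column 5 already has 5, so (1,5) = 3.
4 is placed in row 2, leaving (2,2) = 3.
Column 4 now contains 2, so (3,4) = 1.
Cage b has sum 10, so (3,5) = 2.
Cage i has sum 12, which forces (4,1) = 5.
Column 4 now contains 1, which forces (4,4) = 3.
3 is placed in column 5; hence (4,5) = 1.
4 is placed in row 5; hence (5,1) = 3.
Row 6 now contains 5, so (6,1) = 4.
The full grid is 1 4 6 5 3 2 / 2 3 1 4 6 5 / 6 5 3 1 2 4 / 5 2 4 3 1 6 / 3 6 5 2 4 1 / 4 1 2 6 5 3.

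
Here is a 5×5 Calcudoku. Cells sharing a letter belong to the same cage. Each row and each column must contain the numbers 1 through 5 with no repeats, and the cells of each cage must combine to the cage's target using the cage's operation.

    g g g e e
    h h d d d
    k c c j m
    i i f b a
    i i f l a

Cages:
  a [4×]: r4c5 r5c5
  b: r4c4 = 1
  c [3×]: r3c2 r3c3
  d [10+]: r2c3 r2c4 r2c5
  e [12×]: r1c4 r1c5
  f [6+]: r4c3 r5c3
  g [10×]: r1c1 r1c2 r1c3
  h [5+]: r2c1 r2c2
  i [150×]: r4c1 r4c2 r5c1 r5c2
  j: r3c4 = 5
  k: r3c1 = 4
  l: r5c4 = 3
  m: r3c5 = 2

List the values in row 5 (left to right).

Cage k is a single given cell, which forces r3c1 = 4.
Cage j is a single given cell, which forces r3c4 = 5.
M is a freebie; hence r3c5 = 2.
B is a freebie, so r4c4 = 1.
Row 4 now contains 1; hence r4c5 = 4.
Cage l is given, leaving r5c4 = 3.
Column 5 now contains 4, leaving r5c5 = 1.
3 is placed in column 4, which forces r1c4 = 4.
Column 5 now contains 4, leaving r1c5 = 3.
Column 4 now contains 4, leaving r2c4 = 2.
Column 5 now contains 3, leaving r2c5 = 5.
The two cells of cage f must have sum 6, which forces r4c3 = 2.
The two cells of cage f must have sum 6, leaving r5c3 = 4.
Cage h needs two cells with sum 5, which forces r2c1 = 1.
Cage h needs two cells with sum 5, leaving r2c2 = 4.
Cage d needs sum 10; hence r2c3 = 3.
Column 3 now contains 3, so r3c3 = 1.
Cage g needs product 10, which forces r1c1 = 2.
The 3 cells of cage g must have product 10, leaving r1c2 = 1.
Column 3 already has 1; hence r1c3 = 5.
Row 3 now contains 1; hence r3c2 = 3.
Column 2 already has 3, which forces r4c2 = 5.
2 is placed in column 1, so r5c1 = 5.
5 is placed in column 2, so r5c2 = 2.
Row 4 already has 5, which forces r4c1 = 3.
Filled in: 2 1 5 4 3 / 1 4 3 2 5 / 4 3 1 5 2 / 3 5 2 1 4 / 5 2 4 3 1.

5 2 4 3 1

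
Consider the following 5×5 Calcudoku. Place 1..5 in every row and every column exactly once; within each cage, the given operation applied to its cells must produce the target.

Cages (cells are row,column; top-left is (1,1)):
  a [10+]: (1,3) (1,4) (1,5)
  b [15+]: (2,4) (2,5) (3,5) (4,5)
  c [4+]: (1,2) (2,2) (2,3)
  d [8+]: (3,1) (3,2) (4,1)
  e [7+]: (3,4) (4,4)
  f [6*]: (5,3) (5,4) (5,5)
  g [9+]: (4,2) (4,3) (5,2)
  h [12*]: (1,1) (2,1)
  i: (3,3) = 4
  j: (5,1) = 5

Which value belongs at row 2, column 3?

Cage c needs sum 4, which forces (1,2) = 1.
Cage c has sum 4, so (2,2) = 2.
The 3 cells of cage c must have sum 4, so (2,3) = 1.
Cage i is a single given cell; hence (3,3) = 4.
J is a freebie, which forces (5,1) = 5.
Cage g needs sum 9, leaving (4,3) = 2.
2 is placed in column 3, so (5,3) = 3.
3 is placed in column 3, leaving (1,3) = 5.
Cage g needs sum 9, so (4,2) = 3.
3 is placed in row 5, so (5,2) = 4.
Cage d has sum 8, which forces (3,1) = 2.
Column 2 now contains 3, leaving (3,2) = 5.
Row 3 now contains 2; hence (3,4) = 3.
Row 3 already has 3, leaving (3,5) = 1.
The 3 cells of cage d must have sum 8; hence (4,1) = 1.
1 is placed in column 5, so (5,5) = 2.
3 is placed in column 4, leaving (1,4) = 2.
Column 5 now contains 2, leaving (1,5) = 3.
Cage b needs sum 15, so (2,4) = 5.
Cage b has sum 15, leaving (2,5) = 4.
Cage e needs two cells with sum 7, so (4,4) = 4.
Cage b has sum 15; hence (4,5) = 5.
2 is placed in row 5, which forces (5,4) = 1.
Row 1 already has 3, so (1,1) = 4.
Row 2 now contains 4, leaving (2,1) = 3.
The full grid is 4 1 5 2 3 / 3 2 1 5 4 / 2 5 4 3 1 / 1 3 2 4 5 / 5 4 3 1 2.

1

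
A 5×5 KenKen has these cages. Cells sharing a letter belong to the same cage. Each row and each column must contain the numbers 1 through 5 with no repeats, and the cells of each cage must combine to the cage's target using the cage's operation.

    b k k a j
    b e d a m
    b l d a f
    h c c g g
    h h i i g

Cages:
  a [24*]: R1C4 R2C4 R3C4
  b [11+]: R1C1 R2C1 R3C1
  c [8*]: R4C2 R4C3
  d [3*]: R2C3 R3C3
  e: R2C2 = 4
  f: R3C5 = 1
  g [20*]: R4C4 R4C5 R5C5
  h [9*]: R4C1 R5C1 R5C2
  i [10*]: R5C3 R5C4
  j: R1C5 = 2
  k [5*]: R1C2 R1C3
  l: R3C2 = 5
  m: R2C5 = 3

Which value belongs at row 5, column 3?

2

J is a freebie, which forces R1C5 = 2.
Cage e is given, so R2C2 = 4.
Cage m is a single given cell, leaving R2C5 = 3.
Cage l is given, which forces R3C2 = 5.
Cage f is a single given cell, which forces R3C5 = 1.
Cage h needs product 9, which forces R4C1 = 3.
Column 2 now contains 4, which forces R4C2 = 2.
Row 4 now contains 2, so R4C3 = 4.
Row 4 already has 4, so R4C5 = 5.
The 3 cells of cage h must have product 9, leaving R5C1 = 1.
The 3 cells of cage h must have product 9; hence R5C2 = 3.
5 is placed in column 5, so R5C5 = 4.
5 is placed in column 2; hence R1C2 = 1.
Cage k's pair has product 5, which forces R1C3 = 5.
3 is placed in row 2; hence R2C3 = 1.
3 is placed in row 2, leaving R2C4 = 2.
Row 3 already has 1, so R3C3 = 3.
Row 3 now contains 3, so R3C4 = 4.
Row 4 now contains 5, so R4C4 = 1.
5 is placed in column 3; hence R5C3 = 2.
Column 4 now contains 2; hence R5C4 = 5.
5 is placed in row 1, leaving R1C1 = 4.
Column 4 now contains 4, which forces R1C4 = 3.
Row 2 now contains 2, which forces R2C1 = 5.
4 is placed in row 3, leaving R3C1 = 2.
Filled in: 4 1 5 3 2 / 5 4 1 2 3 / 2 5 3 4 1 / 3 2 4 1 5 / 1 3 2 5 4.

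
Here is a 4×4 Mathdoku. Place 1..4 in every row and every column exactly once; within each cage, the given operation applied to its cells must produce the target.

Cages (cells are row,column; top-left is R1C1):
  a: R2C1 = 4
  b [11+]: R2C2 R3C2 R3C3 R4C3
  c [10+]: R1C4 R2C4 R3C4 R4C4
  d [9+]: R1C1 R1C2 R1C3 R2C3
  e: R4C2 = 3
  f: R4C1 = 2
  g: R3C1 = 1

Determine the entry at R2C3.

Cage a is given, leaving R2C1 = 4.
G is a freebie; hence R3C1 = 1.
Cage f is given; hence R4C1 = 2.
Cage e is given, leaving R4C2 = 3.
2 is placed in column 1, leaving R1C1 = 3.
The 4 cells of cage b must have sum 11, which forces R2C2 = 1.
Row 2 now contains 1; hence R2C3 = 3.
3 is placed in row 2, leaving R2C4 = 2.
Cage b needs sum 11, which forces R3C2 = 4.
Cage b needs sum 11; hence R3C3 = 2.
Row 3 now contains 4, which forces R3C4 = 3.
Cage b has sum 11, so R4C3 = 4.
Row 4 now contains 4, so R4C4 = 1.
Column 2 now contains 1, which forces R1C2 = 2.
Column 3 now contains 4, so R1C3 = 1.
Column 4 already has 1, which forces R1C4 = 4.
Filled in: 3 2 1 4 / 4 1 3 2 / 1 4 2 3 / 2 3 4 1.

3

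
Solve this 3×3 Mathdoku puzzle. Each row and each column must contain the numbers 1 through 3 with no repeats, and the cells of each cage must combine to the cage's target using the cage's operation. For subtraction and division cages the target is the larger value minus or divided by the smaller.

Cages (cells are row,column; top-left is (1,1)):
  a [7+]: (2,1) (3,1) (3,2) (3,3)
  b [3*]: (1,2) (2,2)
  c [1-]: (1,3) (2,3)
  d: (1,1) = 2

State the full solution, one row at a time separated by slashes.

2 1 3 / 1 3 2 / 3 2 1

Cage d is a single given cell, leaving (1,1) = 2.
The 4 cells of cage a must have sum 7, so (2,1) = 1.
Row 2 already has 1, which forces (2,2) = 3.
Row 2 now contains 3; hence (2,3) = 2.
Column 1 now contains 2, so (3,1) = 3.
Row 3 now contains 3, leaving (3,3) = 1.
Column 2 now contains 3, which forces (1,2) = 1.
Column 3 now contains 1, leaving (1,3) = 3.
Row 3 now contains 1, which forces (3,2) = 2.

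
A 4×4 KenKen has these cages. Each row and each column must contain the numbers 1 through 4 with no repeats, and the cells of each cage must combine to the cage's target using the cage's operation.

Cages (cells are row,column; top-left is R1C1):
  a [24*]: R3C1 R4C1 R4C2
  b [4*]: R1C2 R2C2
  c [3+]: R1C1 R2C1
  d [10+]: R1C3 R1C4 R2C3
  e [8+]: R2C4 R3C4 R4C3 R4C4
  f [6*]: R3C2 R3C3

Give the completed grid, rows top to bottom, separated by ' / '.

2 1 4 3 / 1 4 3 2 / 4 3 2 1 / 3 2 1 4

In row 1, 3 can only go at R1C4, so R1C4 = 3.
Cage d needs sum 10, leaving R1C3 = 4.
The 3 cells of cage d must have sum 10, so R2C3 = 3.
3 is placed in column 3, leaving R3C3 = 2.
Cage e needs sum 8, which forces R4C3 = 1.
Row 1 now contains 4, so R1C2 = 1.
Cage b's pair has product 4, leaving R2C2 = 4.
Row 3 already has 2, leaving R3C2 = 3.
Column 2 already has 3, so R4C2 = 2.
Row 4 already has 2, which forces R4C4 = 4.
Row 1 already has 1, leaving R1C1 = 2.
The two cells of cage c must have sum 3; hence R2C1 = 1.
Cage e needs sum 8, leaving R2C4 = 2.
3 is placed in row 3, leaving R3C1 = 4.
4 is placed in column 4, which forces R3C4 = 1.
4 is placed in row 4, so R4C1 = 3.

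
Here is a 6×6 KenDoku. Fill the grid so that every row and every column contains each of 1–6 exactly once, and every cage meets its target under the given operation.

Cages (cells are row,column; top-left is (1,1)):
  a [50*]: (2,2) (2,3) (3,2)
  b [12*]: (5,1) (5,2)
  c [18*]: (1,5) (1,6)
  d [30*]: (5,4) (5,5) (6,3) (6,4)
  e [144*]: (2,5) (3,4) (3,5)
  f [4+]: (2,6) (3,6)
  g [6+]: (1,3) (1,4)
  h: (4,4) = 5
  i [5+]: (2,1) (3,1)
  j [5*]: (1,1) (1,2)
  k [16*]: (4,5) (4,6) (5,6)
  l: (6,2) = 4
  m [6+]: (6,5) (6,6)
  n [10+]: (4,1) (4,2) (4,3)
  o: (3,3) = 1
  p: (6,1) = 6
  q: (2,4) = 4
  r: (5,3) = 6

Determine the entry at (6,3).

Cage a has product 50, so (2,2) = 2.
Cage a has product 50; hence (2,3) = 5.
Cage q is a single given cell, so (2,4) = 4.
The 3 cells of cage e must have product 144; hence (2,5) = 6.
The 3 cells of cage a must have product 50, which forces (3,2) = 5.
Cage o is given, leaving (3,3) = 1.
Cage e has product 144, so (3,4) = 6.
Cage e has product 144, so (3,5) = 4.
Row 3 already has 1, so (3,6) = 3.
H is a freebie, leaving (4,4) = 5.
Column 5 already has 4, leaving (4,5) = 2.
Cage r is given, so (5,3) = 6.
Cage p is given, leaving (6,1) = 6.
Cage l is given, leaving (6,2) = 4.
The two cells of cage j must have product 5, which forces (1,1) = 5.
Column 2 already has 5, which forces (1,2) = 1.
Cage g needs two cells with sum 6, so (1,3) = 4.
Cage g needs two cells with sum 6, leaving (1,4) = 2.
Column 5 now contains 6; hence (1,5) = 3.
3 is placed in column 6, which forces (1,6) = 6.
Cage i's pair has sum 5; hence (2,1) = 3.
3 is placed in column 6, leaving (2,6) = 1.
Row 3 already has 3, which forces (3,1) = 2.
Cage n has sum 10, which forces (4,1) = 1.
Cage n has sum 10, leaving (4,2) = 6.
The 3 cells of cage n must have sum 10, which forces (4,3) = 3.
Cage k needs product 16, leaving (4,6) = 4.
Cage b's pair has product 12, leaving (5,1) = 4.
4 is placed in column 2, so (5,2) = 3.
Row 5 already has 3, which forces (5,4) = 1.
Cage d has product 30, leaving (5,5) = 5.
Cage k needs product 16, leaving (5,6) = 2.
3 is placed in column 3, so (6,3) = 2.
Column 4 already has 1; hence (6,4) = 3.
Column 5 already has 5, so (6,5) = 1.
Column 6 already has 1, leaving (6,6) = 5.
The full grid is 5 1 4 2 3 6 / 3 2 5 4 6 1 / 2 5 1 6 4 3 / 1 6 3 5 2 4 / 4 3 6 1 5 2 / 6 4 2 3 1 5.

2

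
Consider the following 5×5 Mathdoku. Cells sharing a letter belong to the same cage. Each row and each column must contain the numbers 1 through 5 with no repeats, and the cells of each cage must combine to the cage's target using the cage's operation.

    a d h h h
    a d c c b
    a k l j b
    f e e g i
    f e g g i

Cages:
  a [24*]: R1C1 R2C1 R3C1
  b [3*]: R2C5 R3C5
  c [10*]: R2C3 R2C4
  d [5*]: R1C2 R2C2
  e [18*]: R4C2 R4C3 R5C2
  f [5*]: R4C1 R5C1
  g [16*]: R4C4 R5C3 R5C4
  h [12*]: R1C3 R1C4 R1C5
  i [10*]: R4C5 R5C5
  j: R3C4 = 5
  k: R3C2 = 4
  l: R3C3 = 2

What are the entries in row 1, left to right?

Cage k is given, which forces R3C2 = 4.
L is a freebie, which forces R3C3 = 2.
Cage j is given, so R3C4 = 5.
The 3 cells of cage e must have product 18, leaving R4C2 = 2.
Cage e needs product 18, leaving R4C3 = 3.
Row 4 now contains 2, so R4C4 = 4.
Row 4 now contains 2, leaving R4C5 = 5.
The 3 cells of cage e must have product 18; hence R5C2 = 3.
Column 3 now contains 2; hence R5C3 = 4.
Column 4 already has 4, which forces R5C4 = 1.
Column 5 already has 5, so R5C5 = 2.
Column 3 now contains 4, which forces R1C3 = 1.
Column 4 now contains 1, leaving R1C4 = 3.
Cage h needs product 12, which forces R1C5 = 4.
Column 3 now contains 2, which forces R2C3 = 5.
Column 4 already has 5, so R2C4 = 2.
2 is placed in row 3, so R3C1 = 3.
Row 3 already has 3, which forces R3C5 = 1.
5 is placed in row 4, which forces R4C1 = 1.
Row 5 already has 1, which forces R5C1 = 5.
Row 1 already has 4, so R1C1 = 2.
Row 1 now contains 1; hence R1C2 = 5.
2 is placed in row 2, which forces R2C1 = 4.
Row 2 now contains 5, so R2C2 = 1.
1 is placed in column 5, which forces R2C5 = 3.
Completed grid: 2 5 1 3 4 / 4 1 5 2 3 / 3 4 2 5 1 / 1 2 3 4 5 / 5 3 4 1 2.

2 5 1 3 4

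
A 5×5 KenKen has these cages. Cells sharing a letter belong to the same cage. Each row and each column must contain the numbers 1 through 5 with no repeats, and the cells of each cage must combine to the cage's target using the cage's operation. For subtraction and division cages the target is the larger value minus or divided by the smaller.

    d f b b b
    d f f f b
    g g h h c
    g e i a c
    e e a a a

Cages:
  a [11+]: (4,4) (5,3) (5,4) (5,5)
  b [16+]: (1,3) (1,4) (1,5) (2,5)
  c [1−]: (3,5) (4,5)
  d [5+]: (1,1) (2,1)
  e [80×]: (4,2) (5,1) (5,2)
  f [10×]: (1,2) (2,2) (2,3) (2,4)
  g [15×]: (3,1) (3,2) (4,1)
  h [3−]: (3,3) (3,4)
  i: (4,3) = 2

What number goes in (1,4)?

3

Cage f has product 10, leaving (1,2) = 1.
Cage e needs product 80, so (4,2) = 4.
Cage i is a single given cell, leaving (4,3) = 2.
Cage e has product 80, so (5,1) = 4.
Cage e has product 80, so (5,2) = 5.
5 is placed in column 2, which forces (2,2) = 2.
5 is placed in column 2; hence (3,2) = 3.
Cage a needs sum 11, leaving (4,4) = 5.
Cage d's pair has sum 5, which forces (1,1) = 2.
2 is placed in row 2, leaving (2,1) = 3.
Cage f needs product 10; hence (2,3) = 5.
5 is placed in column 4, so (2,4) = 1.
Row 2 now contains 5; hence (2,5) = 4.
Cage g needs product 15, which forces (3,1) = 5.
Column 5 now contains 4, so (3,5) = 2.
5 is placed in row 4, which forces (4,1) = 1.
1 is placed in row 4; hence (4,5) = 3.
Column 5 now contains 3, so (5,5) = 1.
Column 5 now contains 3, which forces (1,5) = 5.
Cage h's pair has difference 3; hence (3,3) = 1.
2 is placed in row 3, which forces (3,4) = 4.
Row 5 now contains 1; hence (5,3) = 3.
The 4 cells of cage a must have sum 11, so (5,4) = 2.
Column 3 now contains 3, leaving (1,3) = 4.
4 is placed in column 4, so (1,4) = 3.
Filled in: 2 1 4 3 5 / 3 2 5 1 4 / 5 3 1 4 2 / 1 4 2 5 3 / 4 5 3 2 1.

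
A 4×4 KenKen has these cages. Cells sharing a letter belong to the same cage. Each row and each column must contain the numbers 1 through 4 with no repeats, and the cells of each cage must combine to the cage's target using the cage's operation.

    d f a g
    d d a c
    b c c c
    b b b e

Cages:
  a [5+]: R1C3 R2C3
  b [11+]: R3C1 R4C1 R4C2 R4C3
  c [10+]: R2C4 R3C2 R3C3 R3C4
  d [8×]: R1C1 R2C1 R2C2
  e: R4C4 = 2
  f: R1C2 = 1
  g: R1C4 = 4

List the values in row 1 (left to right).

2 1 3 4

Cage f is a single given cell; hence R1C2 = 1.
Cage g is a single given cell, which forces R1C4 = 4.
Cage e is a single given cell, so R4C4 = 2.
4 is placed in row 1, which forces R1C1 = 2.
Row 1 already has 2; hence R1C3 = 3.
Cage d has product 8, leaving R2C1 = 1.
The 3 cells of cage d must have product 8, leaving R2C2 = 4.
3 is placed in column 3; hence R2C3 = 2.
Row 2 already has 1, which forces R2C4 = 3.
The 4 cells of cage b must have sum 11, which forces R3C1 = 3.
Column 2 already has 4, leaving R3C2 = 2.
2 is placed in column 3, so R3C3 = 4.
Column 4 now contains 3, leaving R3C4 = 1.
Column 1 now contains 1, so R4C1 = 4.
Column 2 already has 4, which forces R4C2 = 3.
Column 3 already has 4, so R4C3 = 1.
Filled in: 2 1 3 4 / 1 4 2 3 / 3 2 4 1 / 4 3 1 2.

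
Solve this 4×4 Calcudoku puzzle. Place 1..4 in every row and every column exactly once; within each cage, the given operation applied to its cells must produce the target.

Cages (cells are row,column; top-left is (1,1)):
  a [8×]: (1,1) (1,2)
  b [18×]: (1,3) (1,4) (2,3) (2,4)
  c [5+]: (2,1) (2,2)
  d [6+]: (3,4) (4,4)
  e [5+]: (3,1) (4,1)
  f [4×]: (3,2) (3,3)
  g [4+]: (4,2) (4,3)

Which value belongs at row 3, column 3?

Row 3 needs a 3, and only (3,1) is open for it.
Cage e's pair has sum 5, which forces (4,1) = 2.
Row 4 now contains 2, so (4,4) = 4.
Column 1 already has 2, leaving (1,1) = 4.
Cage a needs two cells with product 8, leaving (1,2) = 2.
4 is placed in column 1, leaving (2,1) = 1.
1 is placed in row 2; hence (2,2) = 4.
Column 2 now contains 4, which forces (3,2) = 1.
1 is placed in row 3, so (3,3) = 4.
Column 4 already has 4, which forces (3,4) = 2.
Column 2 already has 1, which forces (4,2) = 3.
3 is placed in row 4, which forces (4,3) = 1.
Column 3 already has 1, which forces (1,3) = 3.
The 4 cells of cage b must have product 18, leaving (1,4) = 1.
The 4 cells of cage b must have product 18, which forces (2,3) = 2.
2 is placed in column 4, so (2,4) = 3.
Completed grid: 4 2 3 1 / 1 4 2 3 / 3 1 4 2 / 2 3 1 4.

4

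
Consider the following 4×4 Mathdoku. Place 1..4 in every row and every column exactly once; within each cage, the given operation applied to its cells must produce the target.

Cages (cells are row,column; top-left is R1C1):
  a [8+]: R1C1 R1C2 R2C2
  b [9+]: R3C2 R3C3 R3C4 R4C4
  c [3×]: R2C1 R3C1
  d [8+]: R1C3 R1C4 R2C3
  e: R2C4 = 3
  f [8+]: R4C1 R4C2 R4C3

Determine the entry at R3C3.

E is a freebie, so R2C4 = 3.
Row 2 now contains 3; hence R2C1 = 1.
Cage c needs two cells with product 3; hence R3C1 = 3.
Column 1 now contains 3, so R4C1 = 4.
Column 1 now contains 4, which forces R1C1 = 2.
Cage a needs sum 8, leaving R1C2 = 4.
4 is placed in row 1, leaving R1C3 = 3.
Row 1 already has 2, leaving R1C4 = 1.
Cage a needs sum 8, leaving R2C2 = 2.
Row 2 now contains 2, so R2C3 = 4.
Column 2 now contains 2, which forces R3C2 = 1.
Row 3 now contains 1, leaving R3C3 = 2.
Column 4 already has 1; hence R3C4 = 4.
1 is placed in column 2, which forces R4C2 = 3.
3 is placed in column 3, leaving R4C3 = 1.
The 4 cells of cage b must have sum 9, which forces R4C4 = 2.
Completed grid: 2 4 3 1 / 1 2 4 3 / 3 1 2 4 / 4 3 1 2.

2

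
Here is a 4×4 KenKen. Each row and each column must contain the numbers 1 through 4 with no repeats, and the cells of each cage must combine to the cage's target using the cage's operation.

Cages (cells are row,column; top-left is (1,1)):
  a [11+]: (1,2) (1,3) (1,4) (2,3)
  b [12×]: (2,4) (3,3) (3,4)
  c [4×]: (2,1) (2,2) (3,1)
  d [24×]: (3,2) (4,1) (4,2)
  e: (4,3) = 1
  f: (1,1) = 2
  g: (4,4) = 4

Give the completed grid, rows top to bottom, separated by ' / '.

2 3 4 1 / 4 1 3 2 / 1 4 2 3 / 3 2 1 4

Cage f is given, leaving (1,1) = 2.
Column 1 already has 2, so (3,1) = 1.
E is a freebie, which forces (4,3) = 1.
G is a freebie, so (4,4) = 4.
Cage a needs sum 11, leaving (1,3) = 4.
1 is placed in column 1; hence (2,1) = 4.
Cage c needs product 4, so (2,2) = 1.
The 4 cells of cage a must have sum 11, which forces (2,3) = 3.
1 is placed in row 2, leaving (2,4) = 2.
Cage d has product 24, leaving (3,2) = 4.
4 is placed in column 3, leaving (3,3) = 2.
Column 4 already has 4; hence (3,4) = 3.
Row 4 now contains 4; hence (4,1) = 3.
Cage d needs product 24, so (4,2) = 2.
Column 2 already has 1, so (1,2) = 3.
Column 4 already has 3, leaving (1,4) = 1.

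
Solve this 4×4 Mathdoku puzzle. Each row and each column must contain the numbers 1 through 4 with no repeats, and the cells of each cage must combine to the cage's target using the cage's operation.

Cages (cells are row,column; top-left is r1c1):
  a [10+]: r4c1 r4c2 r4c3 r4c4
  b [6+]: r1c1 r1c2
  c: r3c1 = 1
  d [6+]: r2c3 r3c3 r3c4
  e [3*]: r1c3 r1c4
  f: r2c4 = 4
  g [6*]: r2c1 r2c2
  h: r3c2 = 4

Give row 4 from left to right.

F is a freebie, leaving r2c4 = 4.
Cage c is a single given cell, so r3c1 = 1.
H is a freebie, which forces r3c2 = 4.
The two cells of cage b must have sum 6; hence r1c1 = 4.
Column 2 now contains 4, which forces r1c2 = 2.
Column 2 now contains 2, so r2c2 = 3.
The 3 cells of cage d must have sum 6, leaving r2c3 = 1.
Column 2 already has 3, leaving r4c2 = 1.
Column 3 already has 1, so r1c3 = 3.
Cage e's pair has product 3, so r1c4 = 1.
Row 2 now contains 3, leaving r2c1 = 2.
Column 3 already has 3, so r3c3 = 2.
2 is placed in row 3; hence r3c4 = 3.
Column 1 now contains 2; hence r4c1 = 3.
Cage a has sum 10, leaving r4c3 = 4.
3 is placed in column 4, leaving r4c4 = 2.
The full grid is 4 2 3 1 / 2 3 1 4 / 1 4 2 3 / 3 1 4 2.

3 1 4 2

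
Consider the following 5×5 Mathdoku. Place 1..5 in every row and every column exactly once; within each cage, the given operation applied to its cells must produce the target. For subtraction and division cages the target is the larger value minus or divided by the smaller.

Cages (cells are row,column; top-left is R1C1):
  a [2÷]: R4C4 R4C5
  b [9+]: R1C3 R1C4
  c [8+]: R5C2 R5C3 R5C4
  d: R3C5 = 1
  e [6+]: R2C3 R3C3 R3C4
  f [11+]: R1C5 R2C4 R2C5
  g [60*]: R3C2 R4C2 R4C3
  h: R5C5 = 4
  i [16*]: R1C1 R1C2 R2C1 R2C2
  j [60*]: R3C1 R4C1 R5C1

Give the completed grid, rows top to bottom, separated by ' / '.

1 2 5 4 3 / 2 4 1 3 5 / 4 5 3 2 1 / 5 3 4 1 2 / 3 1 2 5 4

D is a freebie, which forces R3C5 = 1.
Cage h is a single given cell, so R5C5 = 4.
Cage e needs sum 6, which forces R2C3 = 1.
4 is placed in column 5, which forces R4C5 = 2.
The 3 cells of cage f must have sum 11, so R1C5 = 3.
Cage f has sum 11, which forces R2C4 = 3.
2 is placed in column 5, so R2C5 = 5.
3 is placed in column 4, leaving R3C4 = 2.
Row 3 already has 2, which forces R3C3 = 3.
Cage g needs product 60; hence R4C2 = 3.
The 3 cells of cage j must have product 60, leaving R5C1 = 3.
The only place for 1 in row 4 is R4C4.
Cage c needs sum 8, so R5C2 = 1.
The 3 cells of cage c must have sum 8; hence R5C3 = 2.
Column 4 now contains 1; hence R5C4 = 5.
The 4 cells of cage i must have product 16, leaving R1C1 = 1.
Column 2 now contains 1, leaving R1C2 = 2.
Cage b needs two cells with sum 9, so R1C3 = 5.
5 is placed in column 4, which forces R1C4 = 4.
Cage i has product 16; hence R2C1 = 2.
Cage i needs product 16, leaving R2C2 = 4.
4 is placed in column 2, which forces R3C2 = 5.
Column 3 already has 5, leaving R4C3 = 4.
Row 3 already has 5; hence R3C1 = 4.
4 is placed in row 4, so R4C1 = 5.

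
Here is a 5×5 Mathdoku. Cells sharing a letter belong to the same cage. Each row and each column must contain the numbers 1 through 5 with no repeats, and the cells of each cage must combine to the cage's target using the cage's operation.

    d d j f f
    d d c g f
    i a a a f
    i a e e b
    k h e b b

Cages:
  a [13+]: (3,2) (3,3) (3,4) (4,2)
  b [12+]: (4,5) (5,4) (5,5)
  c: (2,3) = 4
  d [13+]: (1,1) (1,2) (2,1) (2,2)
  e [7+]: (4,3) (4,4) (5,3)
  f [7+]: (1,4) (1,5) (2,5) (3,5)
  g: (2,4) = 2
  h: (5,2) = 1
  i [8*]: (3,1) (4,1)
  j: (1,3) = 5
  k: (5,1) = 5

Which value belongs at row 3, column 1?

J is a freebie, leaving (1,3) = 5.
Cage f has sum 7, so (1,4) = 1.
Cage c is a single given cell, which forces (2,3) = 4.
Cage g is a single given cell; hence (2,4) = 2.
Cage k is given; hence (5,1) = 5.
Cage h is given, so (5,2) = 1.
Cage d needs sum 13, which forces (2,2) = 5.
Cage e has sum 7, leaving (4,3) = 1.
The 3 cells of cage b must have sum 12, which forces (4,5) = 5.
The only place for 1 in row 3 is (3,5).
The 4 cells of cage f must have sum 7, which forces (1,5) = 2.
Column 5 already has 1; hence (2,5) = 3.
Column 5 already has 3; hence (5,5) = 4.
3 is placed in row 2, which forces (2,1) = 1.
Row 5 already has 4; hence (5,4) = 3.
Column 4 now contains 3, so (4,4) = 4.
Row 5 now contains 3, which forces (5,3) = 2.
Cage i needs two cells with product 8, leaving (3,1) = 4.
Cage a has sum 13, so (3,2) = 2.
Column 3 now contains 2, leaving (3,3) = 3.
Column 4 already has 4, leaving (3,4) = 5.
Row 4 now contains 4, leaving (4,1) = 2.
The 4 cells of cage a must have sum 13; hence (4,2) = 3.
Column 1 already has 4; hence (1,1) = 3.
Column 2 now contains 3; hence (1,2) = 4.
The full grid is 3 4 5 1 2 / 1 5 4 2 3 / 4 2 3 5 1 / 2 3 1 4 5 / 5 1 2 3 4.

4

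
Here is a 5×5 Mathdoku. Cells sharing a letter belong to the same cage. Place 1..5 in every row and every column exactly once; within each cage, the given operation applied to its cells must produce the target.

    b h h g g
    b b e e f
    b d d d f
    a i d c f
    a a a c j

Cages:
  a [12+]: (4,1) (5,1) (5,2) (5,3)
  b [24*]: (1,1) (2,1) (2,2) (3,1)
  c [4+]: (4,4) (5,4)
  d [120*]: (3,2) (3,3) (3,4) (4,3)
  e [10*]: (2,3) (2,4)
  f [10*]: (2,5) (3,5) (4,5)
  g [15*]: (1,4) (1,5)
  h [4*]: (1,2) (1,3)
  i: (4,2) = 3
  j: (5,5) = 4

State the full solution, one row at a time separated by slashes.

2 1 4 5 3 / 3 4 5 2 1 / 1 5 3 4 2 / 4 3 2 1 5 / 5 2 1 3 4

I is a freebie; hence (4,2) = 3.
3 is placed in row 4, so (4,4) = 1.
1 is placed in column 4; hence (5,4) = 3.
J is a freebie, which forces (5,5) = 4.
3 is placed in column 4, so (1,4) = 5.
Cage g needs two cells with product 15, which forces (1,5) = 3.
Column 4 already has 5, which forces (2,4) = 2.
Cage d has product 120, which forces (3,3) = 3.
Column 4 now contains 2, leaving (3,4) = 4.
Cage a has sum 12, so (4,1) = 4.
The 4 cells of cage b must have product 24; hence (2,1) = 3.
The 4 cells of cage b must have product 24, leaving (2,2) = 4.
2 is placed in row 2, so (2,3) = 5.
Row 2 now contains 5, so (2,5) = 1.
Column 3 already has 5, leaving (4,3) = 2.
2 is placed in row 4, leaving (4,5) = 5.
2 is placed in column 3, leaving (5,3) = 1.
Column 2 already has 4, leaving (1,2) = 1.
1 is placed in column 3; hence (1,3) = 4.
The 4 cells of cage d must have product 120, leaving (3,2) = 5.
Column 5 already has 5, which forces (3,5) = 2.
Column 2 already has 5; hence (5,2) = 2.
Row 1 already has 1, which forces (1,1) = 2.
2 is placed in row 3; hence (3,1) = 1.
Row 5 now contains 2, which forces (5,1) = 5.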